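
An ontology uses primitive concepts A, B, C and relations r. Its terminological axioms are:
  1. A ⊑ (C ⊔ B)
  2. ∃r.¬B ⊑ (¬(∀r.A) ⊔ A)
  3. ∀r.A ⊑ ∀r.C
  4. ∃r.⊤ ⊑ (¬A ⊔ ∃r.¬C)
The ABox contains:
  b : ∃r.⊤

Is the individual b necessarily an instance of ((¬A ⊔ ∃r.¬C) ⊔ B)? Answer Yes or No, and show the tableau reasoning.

Yes

1. b : ((¬A ⊔ ∃r.¬C) ⊔ B)?  L(b) = {∃r.⊤} ∪ {((A ⊓ ∀r.C) ⊓ ¬B)}
   clash {B, ¬B} at b — b ∈ ((¬A ⊔ ∃r.¬C) ⊔ B)
2. Hence b : ((¬A ⊔ ∃r.¬C) ⊔ B): entailed.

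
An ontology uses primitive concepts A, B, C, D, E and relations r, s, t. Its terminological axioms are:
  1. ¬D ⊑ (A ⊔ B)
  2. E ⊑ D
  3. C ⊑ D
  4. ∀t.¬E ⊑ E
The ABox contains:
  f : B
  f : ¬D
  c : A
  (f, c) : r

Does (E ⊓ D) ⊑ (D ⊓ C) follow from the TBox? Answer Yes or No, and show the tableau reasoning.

No

1. (E ⊓ D) ⊑ (D ⊓ C)  ⇔  ((E ⊓ D) ⊓ (¬D ⊔ ¬C)) unsat w.r.t. T
   open: L(x₀) ⊇ {D, E, ¬C}
2. Hence (E ⊓ D) ⊑ (D ⊓ C): not entailed.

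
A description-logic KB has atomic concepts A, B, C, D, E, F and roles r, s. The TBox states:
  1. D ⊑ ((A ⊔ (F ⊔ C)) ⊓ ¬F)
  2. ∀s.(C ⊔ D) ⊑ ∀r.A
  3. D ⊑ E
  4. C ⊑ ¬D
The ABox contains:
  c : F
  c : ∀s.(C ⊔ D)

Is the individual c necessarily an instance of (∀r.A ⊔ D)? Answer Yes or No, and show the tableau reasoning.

1. c : (∀r.A ⊔ D)?  L(c) = {F, ∀s.(C ⊔ D)} ∪ {(∃r.¬A ⊓ ¬D)}
   clash {A, ¬A} at an ∃-successor — c ∈ (∀r.A ⊔ D)
2. Hence c : (∀r.A ⊔ D): entailed.

Yes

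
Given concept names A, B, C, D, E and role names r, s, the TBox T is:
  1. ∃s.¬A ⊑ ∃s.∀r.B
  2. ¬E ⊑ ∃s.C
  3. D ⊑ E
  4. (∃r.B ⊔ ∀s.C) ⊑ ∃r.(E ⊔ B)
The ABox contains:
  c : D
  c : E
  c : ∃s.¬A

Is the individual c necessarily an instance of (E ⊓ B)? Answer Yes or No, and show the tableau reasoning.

1. c : (E ⊓ B)?  L(c) = {D, E, ∃s.¬A} ∪ {(¬E ⊔ ¬B)}
   apply at c: ∃s.¬A⊑∃s.∀r.B
   open: L(c) ⊇ {D, E, ¬B, ∀r.¬B, ∃s.¬A, …} (+ ∃-successors) — c ∉ (E ⊓ B) possible
2. Hence c : (E ⊓ B): not entailed.

No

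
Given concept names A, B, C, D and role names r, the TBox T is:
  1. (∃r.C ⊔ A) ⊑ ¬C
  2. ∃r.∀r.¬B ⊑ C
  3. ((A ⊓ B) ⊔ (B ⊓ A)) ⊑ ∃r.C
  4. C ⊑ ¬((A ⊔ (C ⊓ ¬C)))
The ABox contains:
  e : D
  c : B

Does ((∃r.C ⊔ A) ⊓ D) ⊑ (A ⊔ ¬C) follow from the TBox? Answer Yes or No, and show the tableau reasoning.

Yes

1. ((∃r.C ⊔ A) ⊓ D) ⊑ (A ⊔ ¬C)  ⇔  (((∃r.C ⊔ A) ⊓ D) ⊓ (¬A ⊓ C)) unsat w.r.t. T
   all branches close; clash {A, ¬A} at x₀
2. Hence ((∃r.C ⊔ A) ⊓ D) ⊑ (A ⊔ ¬C): entailed.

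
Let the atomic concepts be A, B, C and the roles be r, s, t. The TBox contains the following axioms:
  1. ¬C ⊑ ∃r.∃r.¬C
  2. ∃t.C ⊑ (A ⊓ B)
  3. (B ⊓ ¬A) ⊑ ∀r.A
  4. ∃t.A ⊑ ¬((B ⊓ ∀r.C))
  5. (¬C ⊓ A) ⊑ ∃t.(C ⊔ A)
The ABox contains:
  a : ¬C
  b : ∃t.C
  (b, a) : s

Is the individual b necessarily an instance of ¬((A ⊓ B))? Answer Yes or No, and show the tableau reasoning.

1. b : ¬((A ⊓ B))?  L(b) = {∃t.C} ∪ {(A ⊓ B)}
   open: L(b) ⊇ {A, B, C, ∀t.¬A, ∃t.C} (+ ∃-successors) — b ∉ ¬((A ⊓ B)) possible
2. Hence b : ¬((A ⊓ B)): not entailed.

No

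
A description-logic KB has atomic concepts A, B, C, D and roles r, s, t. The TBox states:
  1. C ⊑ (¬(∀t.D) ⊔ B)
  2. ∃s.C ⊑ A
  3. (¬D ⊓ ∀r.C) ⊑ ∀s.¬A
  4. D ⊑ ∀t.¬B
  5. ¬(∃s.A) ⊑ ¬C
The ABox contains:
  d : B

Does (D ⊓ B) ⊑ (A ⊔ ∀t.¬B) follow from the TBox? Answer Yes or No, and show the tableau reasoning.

Yes

1. (D ⊓ B) ⊑ (A ⊔ ∀t.¬B)  ⇔  ((D ⊓ B) ⊓ (¬A ⊓ ∃t.B)) unsat w.r.t. T
   all branches close; clash {A, ¬A} at x₀
2. Hence (D ⊓ B) ⊑ (A ⊔ ∀t.¬B): entailed.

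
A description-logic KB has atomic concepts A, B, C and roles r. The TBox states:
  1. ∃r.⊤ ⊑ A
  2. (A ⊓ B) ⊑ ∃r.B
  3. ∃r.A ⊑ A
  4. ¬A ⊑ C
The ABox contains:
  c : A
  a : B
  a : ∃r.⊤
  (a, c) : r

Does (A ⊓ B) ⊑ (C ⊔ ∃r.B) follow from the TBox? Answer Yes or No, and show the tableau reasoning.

1. (A ⊓ B) ⊑ (C ⊔ ∃r.B)  ⇔  ((A ⊓ B) ⊓ (¬C ⊓ ∀r.¬B)) unsat w.r.t. T
   all branches close; clash {B, ¬B} at an ∃-successor
2. Hence (A ⊓ B) ⊑ (C ⊔ ∃r.B): entailed.

Yes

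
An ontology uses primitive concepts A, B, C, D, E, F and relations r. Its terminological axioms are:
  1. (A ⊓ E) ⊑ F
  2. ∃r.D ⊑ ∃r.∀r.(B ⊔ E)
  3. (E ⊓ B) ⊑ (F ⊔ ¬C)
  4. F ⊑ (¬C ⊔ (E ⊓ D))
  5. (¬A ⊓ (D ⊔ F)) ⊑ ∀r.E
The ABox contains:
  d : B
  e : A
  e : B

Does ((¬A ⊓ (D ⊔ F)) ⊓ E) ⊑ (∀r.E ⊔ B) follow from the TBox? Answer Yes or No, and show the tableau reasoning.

1. ((¬A ⊓ (D ⊔ F)) ⊓ E) ⊑ (∀r.E ⊔ B)  ⇔  (((¬A ⊓ (D ⊔ F)) ⊓ E) ⊓ (∃r.¬E ⊓ ¬B)) unsat w.r.t. T
   all branches close; clash {E, ¬E} at an ∃-successor
2. Hence ((¬A ⊓ (D ⊔ F)) ⊓ E) ⊑ (∀r.E ⊔ B): entailed.

Yes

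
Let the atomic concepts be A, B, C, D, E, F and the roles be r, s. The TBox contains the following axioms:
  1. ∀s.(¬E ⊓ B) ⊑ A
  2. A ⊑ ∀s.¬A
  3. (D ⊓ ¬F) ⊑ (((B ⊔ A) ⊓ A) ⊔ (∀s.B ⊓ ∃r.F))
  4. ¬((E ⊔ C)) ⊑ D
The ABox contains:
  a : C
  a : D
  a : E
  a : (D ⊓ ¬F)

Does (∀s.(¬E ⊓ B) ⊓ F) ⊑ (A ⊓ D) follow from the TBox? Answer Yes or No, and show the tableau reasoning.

1. (∀s.(¬E ⊓ B) ⊓ F) ⊑ (A ⊓ D)  ⇔  ((∀s.(¬E ⊓ B) ⊓ F) ⊓ (¬A ⊔ ¬D)) unsat w.r.t. T
   apply at x₀: ∀s.(¬E ⊓ B)⊑A
   open: L(x₀) ⊇ {A, E, F, ¬D, ∀s.(¬E ⊓ B), …}
2. Hence (∀s.(¬E ⊓ B) ⊓ F) ⊑ (A ⊓ D): not entailed.

No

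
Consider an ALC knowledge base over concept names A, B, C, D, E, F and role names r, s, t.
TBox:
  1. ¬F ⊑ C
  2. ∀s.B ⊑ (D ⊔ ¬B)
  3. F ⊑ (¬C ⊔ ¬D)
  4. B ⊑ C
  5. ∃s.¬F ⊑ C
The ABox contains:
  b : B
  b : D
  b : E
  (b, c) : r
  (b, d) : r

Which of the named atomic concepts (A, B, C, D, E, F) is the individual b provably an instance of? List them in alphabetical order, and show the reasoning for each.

1. b : A?  L(b) = {B, D, E} ∪ {¬A}
   apply at b: B⊑C
   open: L(b) ⊇ {B, C, D, E, ¬A, …} (+ ∃-successors) — b ∉ A possible
2. b : B?  L(b) = {B, D, E} ∪ {¬B}
   clash {B, ¬B} at b — b ∈ B
3. b : C?  L(b) = {B, D, E} ∪ {¬C}
   clash {C, ¬C} at b — b ∈ C
4. b : D?  L(b) = {B, D, E} ∪ {¬D}
   clash {D, ¬D} at b — b ∈ D
5. b : E?  L(b) = {B, D, E} ∪ {¬E}
   clash {E, ¬E} at b — b ∈ E
6. b : F?  L(b) = {B, D, E} ∪ {¬F}
   apply at b: ¬F⊑C; B⊑C
   open: L(b) ⊇ {B, C, D, E, ¬F, …} (+ ∃-successors) — b ∉ F possible
7. Entailed for b: {B, C, D, E}

{B, C, D, E}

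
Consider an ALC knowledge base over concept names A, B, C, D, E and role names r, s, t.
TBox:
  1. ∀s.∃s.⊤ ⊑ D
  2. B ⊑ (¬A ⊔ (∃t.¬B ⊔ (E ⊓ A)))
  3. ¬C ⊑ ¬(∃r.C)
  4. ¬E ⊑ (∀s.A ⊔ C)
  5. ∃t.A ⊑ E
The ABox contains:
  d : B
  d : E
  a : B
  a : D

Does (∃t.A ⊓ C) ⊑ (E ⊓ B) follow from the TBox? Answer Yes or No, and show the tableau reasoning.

1. (∃t.A ⊓ C) ⊑ (E ⊓ B)  ⇔  ((∃t.A ⊓ C) ⊓ (¬E ⊔ ¬B)) unsat w.r.t. T
   apply at x₀: ∃t.A⊑E
   open: L(x₀) ⊇ {C, E, ¬B, ∃s.∀s.⊥, ∃t.A} (+ ∃-successors)
2. Hence (∃t.A ⊓ C) ⊑ (E ⊓ B): not entailed.

No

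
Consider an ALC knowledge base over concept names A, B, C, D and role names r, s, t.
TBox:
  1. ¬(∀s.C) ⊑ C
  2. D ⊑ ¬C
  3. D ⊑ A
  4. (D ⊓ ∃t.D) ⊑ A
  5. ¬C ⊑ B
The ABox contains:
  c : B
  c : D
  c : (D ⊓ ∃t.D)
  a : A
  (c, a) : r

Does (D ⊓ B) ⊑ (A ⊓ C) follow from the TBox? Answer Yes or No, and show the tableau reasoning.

No

1. (D ⊓ B) ⊑ (A ⊓ C)  ⇔  ((D ⊓ B) ⊓ (¬A ⊔ ¬C)) unsat w.r.t. T
   apply at x₀: D⊑¬C; D⊑A
   open: L(x₀) ⊇ {A, B, D, ¬C, ∀s.C}
2. Hence (D ⊓ B) ⊑ (A ⊓ C): not entailed.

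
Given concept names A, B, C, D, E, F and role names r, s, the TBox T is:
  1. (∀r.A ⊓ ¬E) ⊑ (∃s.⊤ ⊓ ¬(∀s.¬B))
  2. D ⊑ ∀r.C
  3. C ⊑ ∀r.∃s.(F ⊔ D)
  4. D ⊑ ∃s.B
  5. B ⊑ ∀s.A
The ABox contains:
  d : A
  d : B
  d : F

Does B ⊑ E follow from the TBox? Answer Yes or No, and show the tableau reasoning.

1. B ⊑ E  ⇔  (B ⊓ ¬E) unsat w.r.t. T
   apply at x₀: B⊑∀s.A
   open: L(x₀) ⊇ {B, ¬C, ¬D, ¬E, ∀s.A, …} (+ ∃-successors)
2. Hence B ⊑ E: not entailed.

No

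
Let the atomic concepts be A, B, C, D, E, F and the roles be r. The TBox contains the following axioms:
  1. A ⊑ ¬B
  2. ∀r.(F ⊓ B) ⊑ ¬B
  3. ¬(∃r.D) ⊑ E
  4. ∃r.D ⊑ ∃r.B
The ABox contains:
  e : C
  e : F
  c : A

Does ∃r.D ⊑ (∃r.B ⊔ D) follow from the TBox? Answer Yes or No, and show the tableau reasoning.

Yes

1. ∃r.D ⊑ (∃r.B ⊔ D)  ⇔  (∃r.D ⊓ (∀r.¬B ⊓ ¬D)) unsat w.r.t. T
   all branches close; clash {B, ¬B} at an ∃-successor
2. Hence ∃r.D ⊑ (∃r.B ⊔ D): entailed.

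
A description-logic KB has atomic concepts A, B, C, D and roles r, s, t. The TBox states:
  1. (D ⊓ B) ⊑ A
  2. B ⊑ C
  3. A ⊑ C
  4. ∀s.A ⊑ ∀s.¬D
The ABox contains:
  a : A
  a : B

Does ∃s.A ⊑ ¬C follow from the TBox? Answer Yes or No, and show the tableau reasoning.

No

1. ∃s.A ⊑ ¬C  ⇔  (∃s.A ⊓ C) unsat w.r.t. T
   open: L(x₀) ⊇ {C, ¬D, ∃s.A, ∃s.¬A} (+ ∃-successors)
2. Hence ∃s.A ⊑ ¬C: not entailed.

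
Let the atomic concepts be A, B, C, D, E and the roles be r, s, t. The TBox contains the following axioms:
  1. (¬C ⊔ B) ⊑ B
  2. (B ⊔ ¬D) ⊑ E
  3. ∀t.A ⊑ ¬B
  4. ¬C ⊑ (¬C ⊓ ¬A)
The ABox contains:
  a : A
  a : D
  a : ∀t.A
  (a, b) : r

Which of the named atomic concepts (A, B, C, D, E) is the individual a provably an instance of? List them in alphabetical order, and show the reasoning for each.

{A, C, D}

1. a : A?  L(a) = {A, D, ∀t.A} ∪ {¬A}
   clash {A, ¬A} at a — a ∈ A
2. a : B?  L(a) = {A, D, ∀t.A} ∪ {¬B}
   open: L(a) ⊇ {A, C, D, ¬B, ∀t.A} — a ∉ B possible
3. a : C?  L(a) = {A, D, ∀t.A} ∪ {¬C}
   clash {A, ¬A} at a — a ∈ C
4. a : D?  L(a) = {A, D, ∀t.A} ∪ {¬D}
   clash {D, ¬D} at a — a ∈ D
5. a : E?  L(a) = {A, D, ∀t.A} ∪ {¬E}
   apply at a: ∀t.A⊑¬B
   open: L(a) ⊇ {A, C, D, ¬B, ¬E, …} — a ∉ E possible
6. Entailed for a: {A, C, D}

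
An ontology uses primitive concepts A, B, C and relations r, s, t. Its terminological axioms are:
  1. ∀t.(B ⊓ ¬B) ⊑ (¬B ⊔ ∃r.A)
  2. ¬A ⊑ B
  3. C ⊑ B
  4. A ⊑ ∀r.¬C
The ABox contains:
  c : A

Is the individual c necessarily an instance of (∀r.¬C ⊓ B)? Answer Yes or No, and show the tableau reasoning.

1. c : (∀r.¬C ⊓ B)?  L(c) = {A} ∪ {(∃r.C ⊔ ¬B)}
   apply at c: A⊑∀r.¬C
   open: L(c) ⊇ {A, ¬B, ¬C, ∀r.¬C, ∃t.(¬B ⊔ B)} (+ ∃-successors) — c ∉ (∀r.¬C ⊓ B) possible
2. Hence c : (∀r.¬C ⊓ B): not entailed.

No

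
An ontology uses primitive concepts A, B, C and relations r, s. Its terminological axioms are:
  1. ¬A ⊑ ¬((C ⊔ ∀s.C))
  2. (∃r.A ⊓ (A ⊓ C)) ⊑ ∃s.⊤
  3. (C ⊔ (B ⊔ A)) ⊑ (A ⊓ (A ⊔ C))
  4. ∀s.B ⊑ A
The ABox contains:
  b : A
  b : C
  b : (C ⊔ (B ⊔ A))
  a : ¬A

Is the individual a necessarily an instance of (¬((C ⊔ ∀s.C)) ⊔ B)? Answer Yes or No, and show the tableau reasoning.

1. a : (¬((C ⊔ ∀s.C)) ⊔ B)?  L(a) = {¬A} ∪ {((C ⊔ ∀s.C) ⊓ ¬B)}
   clash {A, ¬A} at a — a ∈ (¬((C ⊔ ∀s.C)) ⊔ B)
2. Hence a : (¬((C ⊔ ∀s.C)) ⊔ B): entailed.

Yes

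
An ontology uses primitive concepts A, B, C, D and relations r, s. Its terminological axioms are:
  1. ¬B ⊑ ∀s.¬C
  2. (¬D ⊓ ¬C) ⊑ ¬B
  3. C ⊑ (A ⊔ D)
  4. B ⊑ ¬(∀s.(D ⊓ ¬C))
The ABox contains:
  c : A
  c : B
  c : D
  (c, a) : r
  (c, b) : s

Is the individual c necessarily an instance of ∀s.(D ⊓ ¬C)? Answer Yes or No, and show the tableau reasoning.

1. c : ∀s.(D ⊓ ¬C)?  L(c) = {A, B, D} ∪ {∃s.(¬D ⊔ C)}
   open: L(c) ⊇ {A, B, D, ¬C, ∃s.(¬D ⊔ C)} (+ ∃-successors) — c ∉ ∀s.(D ⊓ ¬C) possible
2. Hence c : ∀s.(D ⊓ ¬C): not entailed.

No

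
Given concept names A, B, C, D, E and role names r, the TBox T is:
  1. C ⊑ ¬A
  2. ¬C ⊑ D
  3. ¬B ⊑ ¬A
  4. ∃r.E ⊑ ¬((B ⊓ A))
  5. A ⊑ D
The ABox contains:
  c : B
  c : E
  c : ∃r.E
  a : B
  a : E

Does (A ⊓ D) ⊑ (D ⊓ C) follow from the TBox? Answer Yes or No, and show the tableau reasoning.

No

1. (A ⊓ D) ⊑ (D ⊓ C)  ⇔  ((A ⊓ D) ⊓ (¬D ⊔ ¬C)) unsat w.r.t. T
   open: L(x₀) ⊇ {A, B, D, ¬C, ∀r.¬E}
2. Hence (A ⊓ D) ⊑ (D ⊓ C): not entailed.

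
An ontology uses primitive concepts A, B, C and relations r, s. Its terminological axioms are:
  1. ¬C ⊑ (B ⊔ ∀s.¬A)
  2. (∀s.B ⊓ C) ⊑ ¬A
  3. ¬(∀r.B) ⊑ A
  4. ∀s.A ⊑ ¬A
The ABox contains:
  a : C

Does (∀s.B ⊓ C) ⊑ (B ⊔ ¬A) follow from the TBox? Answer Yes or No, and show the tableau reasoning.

1. (∀s.B ⊓ C) ⊑ (B ⊔ ¬A)  ⇔  ((∀s.B ⊓ C) ⊓ (¬B ⊓ A)) unsat w.r.t. T
   all branches close; clash {A, ¬A} at x₀
2. Hence (∀s.B ⊓ C) ⊑ (B ⊔ ¬A): entailed.

Yes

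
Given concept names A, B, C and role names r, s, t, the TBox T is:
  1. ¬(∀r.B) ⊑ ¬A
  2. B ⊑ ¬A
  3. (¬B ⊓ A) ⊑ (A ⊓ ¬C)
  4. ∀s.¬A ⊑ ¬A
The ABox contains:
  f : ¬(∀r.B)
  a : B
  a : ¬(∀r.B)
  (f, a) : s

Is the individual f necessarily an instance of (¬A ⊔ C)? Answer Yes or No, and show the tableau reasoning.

1. f : (¬A ⊔ C)?  L(f) = {¬(∀r.B)} ∪ {(A ⊓ ¬C)}
   clash {A, ¬A} at f — f ∈ (¬A ⊔ C)
2. Hence f : (¬A ⊔ C): entailed.

Yes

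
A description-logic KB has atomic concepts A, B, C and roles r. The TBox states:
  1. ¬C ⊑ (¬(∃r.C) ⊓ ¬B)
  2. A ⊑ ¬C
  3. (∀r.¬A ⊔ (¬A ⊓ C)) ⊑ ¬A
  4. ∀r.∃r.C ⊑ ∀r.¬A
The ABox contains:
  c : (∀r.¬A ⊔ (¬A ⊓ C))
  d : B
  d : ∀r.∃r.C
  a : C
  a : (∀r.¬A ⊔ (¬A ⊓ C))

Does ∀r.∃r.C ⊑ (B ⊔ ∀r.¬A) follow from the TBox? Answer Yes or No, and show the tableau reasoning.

1. ∀r.∃r.C ⊑ (B ⊔ ∀r.¬A)  ⇔  (∀r.∃r.C ⊓ (¬B ⊓ ∃r.A)) unsat w.r.t. T
   all branches close; clash {A, ¬A} at an ∃-successor
2. Hence ∀r.∃r.C ⊑ (B ⊔ ∀r.¬A): entailed.

Yes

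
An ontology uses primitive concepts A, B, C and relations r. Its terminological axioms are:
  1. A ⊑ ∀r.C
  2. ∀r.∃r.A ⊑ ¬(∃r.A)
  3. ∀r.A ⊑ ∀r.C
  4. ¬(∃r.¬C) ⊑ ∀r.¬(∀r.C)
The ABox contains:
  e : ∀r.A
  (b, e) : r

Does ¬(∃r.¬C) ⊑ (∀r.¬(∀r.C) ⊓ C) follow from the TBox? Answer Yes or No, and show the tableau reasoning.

No

1. ¬(∃r.¬C) ⊑ (∀r.¬(∀r.C) ⊓ C)  ⇔  (∀r.C ⊓ (∃r.∀r.C ⊔ ¬C)) unsat w.r.t. T
   apply at x₀: ¬(∃r.¬C)⊑∀r.¬(∀r.C)
   open: L(x₀) ⊇ {¬C, ∀r.C, ∀r.∃r.¬C, ∃r.∀r.¬A} (+ ∃-successors)
2. Hence ¬(∃r.¬C) ⊑ (∀r.¬(∀r.C) ⊓ C): not entailed.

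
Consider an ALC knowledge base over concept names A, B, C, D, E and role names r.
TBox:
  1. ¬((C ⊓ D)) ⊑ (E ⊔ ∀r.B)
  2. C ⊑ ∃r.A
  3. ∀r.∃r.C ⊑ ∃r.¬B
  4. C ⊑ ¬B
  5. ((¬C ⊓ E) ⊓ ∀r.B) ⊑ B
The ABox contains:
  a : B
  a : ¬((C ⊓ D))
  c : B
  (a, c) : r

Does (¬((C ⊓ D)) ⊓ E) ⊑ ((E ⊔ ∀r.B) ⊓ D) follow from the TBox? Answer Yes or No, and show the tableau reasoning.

1. (¬((C ⊓ D)) ⊓ E) ⊑ ((E ⊔ ∀r.B) ⊓ D)  ⇔  (((¬C ⊔ ¬D) ⊓ E) ⊓ ((¬E ⊓ ∃r.¬B) ⊔ ¬D)) unsat w.r.t. T
   apply at x₀: ¬((C ⊓ D))⊑(E ⊔ ∀r.B)
   open: L(x₀) ⊇ {E, ¬C, ¬D, ∃r.¬B} (+ ∃-successors)
2. Hence (¬((C ⊓ D)) ⊓ E) ⊑ ((E ⊔ ∀r.B) ⊓ D): not entailed.

No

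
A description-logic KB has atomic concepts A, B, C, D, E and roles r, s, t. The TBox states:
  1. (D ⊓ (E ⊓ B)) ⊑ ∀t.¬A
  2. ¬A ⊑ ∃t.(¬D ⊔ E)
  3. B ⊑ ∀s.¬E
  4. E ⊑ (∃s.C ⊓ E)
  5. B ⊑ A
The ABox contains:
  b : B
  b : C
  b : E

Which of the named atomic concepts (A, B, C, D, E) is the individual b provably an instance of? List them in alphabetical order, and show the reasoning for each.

1. b : A?  L(b) = {B, C, E} ∪ {¬A}
   clash {A, ¬A} at b — b ∈ A
2. b : B?  L(b) = {B, C, E} ∪ {¬B}
   clash {B, ¬B} at b — b ∈ B
3. b : C?  L(b) = {B, C, E} ∪ {¬C}
   clash {C, ¬C} at b — b ∈ C
4. b : D?  L(b) = {B, C, E} ∪ {¬D}
   apply at b: B⊑∀s.¬E; E⊑(∃s.C ⊓ E); B⊑A
   open: L(b) ⊇ {A, B, C, E, ¬D, …} (+ ∃-successors) — b ∉ D possible
5. b : E?  L(b) = {B, C, E} ∪ {¬E}
   clash {E, ¬E} at b — b ∈ E
6. Entailed for b: {A, B, C, E}

{A, B, C, E}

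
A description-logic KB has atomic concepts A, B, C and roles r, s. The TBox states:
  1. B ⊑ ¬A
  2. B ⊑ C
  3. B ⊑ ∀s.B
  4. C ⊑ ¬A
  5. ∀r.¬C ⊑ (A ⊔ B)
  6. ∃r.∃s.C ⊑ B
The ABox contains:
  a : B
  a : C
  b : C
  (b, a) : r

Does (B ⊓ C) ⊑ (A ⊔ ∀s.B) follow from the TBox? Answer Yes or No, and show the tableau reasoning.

1. (B ⊓ C) ⊑ (A ⊔ ∀s.B)  ⇔  ((B ⊓ C) ⊓ (¬A ⊓ ∃s.¬B)) unsat w.r.t. T
   all branches close; clash {B, ¬B} at an ∃-successor
2. Hence (B ⊓ C) ⊑ (A ⊔ ∀s.B): entailed.

Yes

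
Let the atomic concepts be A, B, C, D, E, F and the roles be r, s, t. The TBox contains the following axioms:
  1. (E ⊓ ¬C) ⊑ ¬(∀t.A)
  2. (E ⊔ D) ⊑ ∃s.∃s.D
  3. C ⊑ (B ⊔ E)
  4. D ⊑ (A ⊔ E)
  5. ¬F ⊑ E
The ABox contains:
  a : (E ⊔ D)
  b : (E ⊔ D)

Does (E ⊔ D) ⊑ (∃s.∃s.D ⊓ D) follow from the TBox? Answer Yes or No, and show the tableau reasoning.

1. (E ⊔ D) ⊑ (∃s.∃s.D ⊓ D)  ⇔  ((E ⊔ D) ⊓ (∀s.∀s.¬D ⊔ ¬D)) unsat w.r.t. T
   apply at x₀: (E ⊔ D)⊑∃s.∃s.D
   open: L(x₀) ⊇ {E, ¬C, ¬D, ∃s.∃s.D, ∃t.¬A} (+ ∃-successors)
2. Hence (E ⊔ D) ⊑ (∃s.∃s.D ⊓ D): not entailed.

No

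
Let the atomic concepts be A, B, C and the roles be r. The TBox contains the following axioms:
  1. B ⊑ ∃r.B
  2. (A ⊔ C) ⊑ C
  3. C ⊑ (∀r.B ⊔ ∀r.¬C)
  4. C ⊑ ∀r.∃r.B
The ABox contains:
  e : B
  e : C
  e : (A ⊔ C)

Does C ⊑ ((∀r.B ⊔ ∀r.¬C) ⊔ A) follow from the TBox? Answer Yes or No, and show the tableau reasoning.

1. C ⊑ ((∀r.B ⊔ ∀r.¬C) ⊔ A)  ⇔  (C ⊓ ((∃r.¬B ⊓ ∃r.C) ⊓ ¬A)) unsat w.r.t. T
   all branches close; clash {C, ¬C} at an ∃-successor
2. Hence C ⊑ ((∀r.B ⊔ ∀r.¬C) ⊔ A): entailed.

Yes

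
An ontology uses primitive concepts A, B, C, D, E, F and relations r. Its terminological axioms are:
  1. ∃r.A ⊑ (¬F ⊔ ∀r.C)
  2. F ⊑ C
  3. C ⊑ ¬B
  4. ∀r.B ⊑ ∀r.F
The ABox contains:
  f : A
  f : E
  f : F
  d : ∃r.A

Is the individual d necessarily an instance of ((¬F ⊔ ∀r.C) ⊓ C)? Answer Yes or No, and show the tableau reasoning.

1. d : ((¬F ⊔ ∀r.C) ⊓ C)?  L(d) = {∃r.A} ∪ {((F ⊓ ∃r.¬C) ⊔ ¬C)}
   apply at d: ∃r.A⊑(¬F ⊔ ∀r.C)
   open: L(d) ⊇ {¬C, ¬F, ∃r.A, ∃r.¬B} (+ ∃-successors) — d ∉ ((¬F ⊔ ∀r.C) ⊓ C) possible
2. Hence d : ((¬F ⊔ ∀r.C) ⊓ C): not entailed.

No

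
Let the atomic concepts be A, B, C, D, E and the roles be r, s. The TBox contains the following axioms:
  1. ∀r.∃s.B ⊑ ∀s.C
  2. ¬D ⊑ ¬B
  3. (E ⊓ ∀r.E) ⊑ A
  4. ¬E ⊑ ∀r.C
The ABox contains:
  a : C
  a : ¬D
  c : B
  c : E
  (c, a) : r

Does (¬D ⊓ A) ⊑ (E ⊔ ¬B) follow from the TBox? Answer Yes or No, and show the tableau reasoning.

1. (¬D ⊓ A) ⊑ (E ⊔ ¬B)  ⇔  ((¬D ⊓ A) ⊓ (¬E ⊓ B)) unsat w.r.t. T
   all branches close; clash {B, ¬B} at x₀
2. Hence (¬D ⊓ A) ⊑ (E ⊔ ¬B): entailed.

Yes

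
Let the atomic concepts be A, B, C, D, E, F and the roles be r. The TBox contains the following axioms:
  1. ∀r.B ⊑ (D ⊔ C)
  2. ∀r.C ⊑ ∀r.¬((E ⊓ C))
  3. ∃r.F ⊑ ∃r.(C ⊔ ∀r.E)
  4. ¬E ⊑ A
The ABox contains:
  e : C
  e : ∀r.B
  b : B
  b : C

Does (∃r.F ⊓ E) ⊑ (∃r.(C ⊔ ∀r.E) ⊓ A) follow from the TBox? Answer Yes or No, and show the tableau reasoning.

No

1. (∃r.F ⊓ E) ⊑ (∃r.(C ⊔ ∀r.E) ⊓ A)  ⇔  ((∃r.F ⊓ E) ⊓ (∀r.(¬C ⊓ ∃r.¬E) ⊔ ¬A)) unsat w.r.t. T
   apply at x₀: ∃r.F⊑∃r.(C ⊔ ∀r.E)
   open: L(x₀) ⊇ {E, ¬A, ∃r.(C ⊔ ∀r.E), ∃r.F, ∃r.¬B, …} (+ ∃-successors)
2. Hence (∃r.F ⊓ E) ⊑ (∃r.(C ⊔ ∀r.E) ⊓ A): not entailed.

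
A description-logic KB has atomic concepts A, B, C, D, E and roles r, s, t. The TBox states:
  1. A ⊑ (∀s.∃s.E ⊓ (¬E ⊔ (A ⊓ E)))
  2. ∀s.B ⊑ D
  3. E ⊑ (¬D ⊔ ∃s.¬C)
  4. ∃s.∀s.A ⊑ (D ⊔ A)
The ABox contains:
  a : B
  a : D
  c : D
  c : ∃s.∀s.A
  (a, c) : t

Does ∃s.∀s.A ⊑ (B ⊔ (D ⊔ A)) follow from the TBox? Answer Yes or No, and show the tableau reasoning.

1. ∃s.∀s.A ⊑ (B ⊔ (D ⊔ A))  ⇔  (∃s.∀s.A ⊓ (¬B ⊓ (¬D ⊓ ¬A))) unsat w.r.t. T
   all branches close; clash {D, ¬D} at x₀
2. Hence ∃s.∀s.A ⊑ (B ⊔ (D ⊔ A)): entailed.

Yes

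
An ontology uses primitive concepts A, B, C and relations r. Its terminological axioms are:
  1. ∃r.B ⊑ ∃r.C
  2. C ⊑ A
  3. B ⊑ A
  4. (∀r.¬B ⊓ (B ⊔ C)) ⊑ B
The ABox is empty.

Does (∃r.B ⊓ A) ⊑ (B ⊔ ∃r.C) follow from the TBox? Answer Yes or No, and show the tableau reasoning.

1. (∃r.B ⊓ A) ⊑ (B ⊔ ∃r.C)  ⇔  ((∃r.B ⊓ A) ⊓ (¬B ⊓ ∀r.¬C)) unsat w.r.t. T
   all branches close; clash {B, ¬B} at x₀
2. Hence (∃r.B ⊓ A) ⊑ (B ⊔ ∃r.C): entailed.

Yes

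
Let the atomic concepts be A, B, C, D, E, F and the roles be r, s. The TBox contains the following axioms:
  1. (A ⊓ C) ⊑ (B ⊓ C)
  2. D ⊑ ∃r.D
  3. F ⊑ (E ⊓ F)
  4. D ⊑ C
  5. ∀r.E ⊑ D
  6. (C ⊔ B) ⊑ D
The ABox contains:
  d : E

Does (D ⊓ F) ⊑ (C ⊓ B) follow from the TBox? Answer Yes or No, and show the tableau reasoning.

No

1. (D ⊓ F) ⊑ (C ⊓ B)  ⇔  ((D ⊓ F) ⊓ (¬C ⊔ ¬B)) unsat w.r.t. T
   apply at x₀: D⊑∃r.D; F⊑(E ⊓ F); D⊑C
   open: L(x₀) ⊇ {C, D, E, F, ¬A, …} (+ ∃-successors)
2. Hence (D ⊓ F) ⊑ (C ⊓ B): not entailed.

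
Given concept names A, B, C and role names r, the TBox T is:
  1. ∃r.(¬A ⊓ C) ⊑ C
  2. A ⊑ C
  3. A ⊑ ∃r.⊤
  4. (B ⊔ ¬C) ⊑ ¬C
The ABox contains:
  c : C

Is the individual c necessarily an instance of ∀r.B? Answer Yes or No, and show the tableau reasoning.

No

1. c : ∀r.B?  L(c) = {C} ∪ {∃r.¬B}
   open: L(c) ⊇ {C, ¬A, ¬B, ∃r.¬B} (+ ∃-successors) — c ∉ ∀r.B possible
2. Hence c : ∀r.B: not entailed.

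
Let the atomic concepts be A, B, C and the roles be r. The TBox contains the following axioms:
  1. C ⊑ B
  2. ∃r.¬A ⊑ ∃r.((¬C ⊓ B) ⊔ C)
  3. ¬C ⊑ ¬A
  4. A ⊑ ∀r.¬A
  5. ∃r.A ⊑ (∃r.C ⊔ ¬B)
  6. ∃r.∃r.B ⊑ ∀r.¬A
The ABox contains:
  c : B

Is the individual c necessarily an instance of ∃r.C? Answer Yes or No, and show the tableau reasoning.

No

1. c : ∃r.C?  L(c) = {B} ∪ {∀r.¬C}
   open: L(c) ⊇ {B, C, ¬A, ∀r.A, ∀r.¬A, …} — c ∉ ∃r.C possible
2. Hence c : ∃r.C: not entailed.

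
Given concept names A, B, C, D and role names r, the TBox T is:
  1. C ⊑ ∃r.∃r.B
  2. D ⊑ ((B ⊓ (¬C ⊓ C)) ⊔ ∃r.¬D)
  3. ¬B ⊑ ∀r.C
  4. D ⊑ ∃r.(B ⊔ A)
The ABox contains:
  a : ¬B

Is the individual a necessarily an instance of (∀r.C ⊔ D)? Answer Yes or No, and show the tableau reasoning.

Yes

1. a : (∀r.C ⊔ D)?  L(a) = {¬B} ∪ {(∃r.¬C ⊓ ¬D)}
   clash {C, ¬C} at an ∃-successor — a ∈ (∀r.C ⊔ D)
2. Hence a : (∀r.C ⊔ D): entailed.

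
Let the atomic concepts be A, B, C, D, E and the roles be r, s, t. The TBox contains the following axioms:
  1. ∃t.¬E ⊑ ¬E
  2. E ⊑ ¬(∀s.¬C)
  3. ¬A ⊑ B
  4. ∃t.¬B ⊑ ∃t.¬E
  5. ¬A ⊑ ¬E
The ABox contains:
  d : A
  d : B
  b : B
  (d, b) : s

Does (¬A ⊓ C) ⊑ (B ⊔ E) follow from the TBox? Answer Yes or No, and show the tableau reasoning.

1. (¬A ⊓ C) ⊑ (B ⊔ E)  ⇔  ((¬A ⊓ C) ⊓ (¬B ⊓ ¬E)) unsat w.r.t. T
   all branches close; clash {B, ¬B} at x₀
2. Hence (¬A ⊓ C) ⊑ (B ⊔ E): entailed.

Yes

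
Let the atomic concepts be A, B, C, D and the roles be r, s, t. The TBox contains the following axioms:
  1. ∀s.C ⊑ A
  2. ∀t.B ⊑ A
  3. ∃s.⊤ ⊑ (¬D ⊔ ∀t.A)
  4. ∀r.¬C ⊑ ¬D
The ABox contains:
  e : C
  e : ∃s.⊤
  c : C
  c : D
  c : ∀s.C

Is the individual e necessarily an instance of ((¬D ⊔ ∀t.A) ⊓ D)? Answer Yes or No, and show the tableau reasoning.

1. e : ((¬D ⊔ ∀t.A) ⊓ D)?  L(e) = {C, ∃s.⊤} ∪ {((D ⊓ ∃t.¬A) ⊔ ¬D)}
   apply at e: ∃s.⊤⊑(¬D ⊔ ∀t.A)
   open: L(e) ⊇ {C, ¬D, ∃r.C, ∃s.¬C, ∃s.⊤, …} (+ ∃-successors) — e ∉ ((¬D ⊔ ∀t.A) ⊓ D) possible
2. Hence e : ((¬D ⊔ ∀t.A) ⊓ D): not entailed.

No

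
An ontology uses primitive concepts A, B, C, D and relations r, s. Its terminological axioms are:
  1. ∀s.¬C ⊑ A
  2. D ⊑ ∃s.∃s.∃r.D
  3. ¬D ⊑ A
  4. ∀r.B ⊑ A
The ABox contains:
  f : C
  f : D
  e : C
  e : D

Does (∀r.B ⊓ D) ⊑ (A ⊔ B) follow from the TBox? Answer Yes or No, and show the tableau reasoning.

1. (∀r.B ⊓ D) ⊑ (A ⊔ B)  ⇔  ((∀r.B ⊓ D) ⊓ (¬A ⊓ ¬B)) unsat w.r.t. T
   all branches close; clash {A, ¬A} at x₀
2. Hence (∀r.B ⊓ D) ⊑ (A ⊔ B): entailed.

Yes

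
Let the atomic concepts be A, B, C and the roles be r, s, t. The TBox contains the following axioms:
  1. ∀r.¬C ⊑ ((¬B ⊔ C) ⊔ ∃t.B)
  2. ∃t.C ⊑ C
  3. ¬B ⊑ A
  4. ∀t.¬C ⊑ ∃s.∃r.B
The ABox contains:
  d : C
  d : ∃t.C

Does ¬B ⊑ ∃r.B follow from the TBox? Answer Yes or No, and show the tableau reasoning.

1. ¬B ⊑ ∃r.B  ⇔  (¬B ⊓ ∀r.¬B) unsat w.r.t. T
   apply at x₀: ¬B⊑A
   open: L(x₀) ⊇ {A, ¬B, ∀r.¬B, ∀t.¬C, ∃r.C, …} (+ ∃-successors)
2. Hence ¬B ⊑ ∃r.B: not entailed.

No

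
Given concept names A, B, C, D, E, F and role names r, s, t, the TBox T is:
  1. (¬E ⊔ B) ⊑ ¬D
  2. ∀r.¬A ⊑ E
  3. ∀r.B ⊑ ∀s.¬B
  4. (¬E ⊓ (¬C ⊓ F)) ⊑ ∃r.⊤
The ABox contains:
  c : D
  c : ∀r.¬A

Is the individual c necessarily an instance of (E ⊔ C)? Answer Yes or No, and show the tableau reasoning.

1. c : (E ⊔ C)?  L(c) = {D, ∀r.¬A} ∪ {(¬E ⊓ ¬C)}
   clash {E, ¬E} at c — c ∈ (E ⊔ C)
2. Hence c : (E ⊔ C): entailed.

Yes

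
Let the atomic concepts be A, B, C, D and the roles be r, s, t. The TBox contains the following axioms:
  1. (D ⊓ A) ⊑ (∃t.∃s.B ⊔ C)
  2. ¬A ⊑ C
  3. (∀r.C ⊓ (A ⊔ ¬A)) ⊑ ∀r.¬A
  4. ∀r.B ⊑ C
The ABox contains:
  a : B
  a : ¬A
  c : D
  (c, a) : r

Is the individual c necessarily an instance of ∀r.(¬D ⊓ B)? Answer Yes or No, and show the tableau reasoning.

1. c : ∀r.(¬D ⊓ B)?  L(c) = {D} ∪ {∃r.(D ⊔ ¬B)}
   open: L(c) ⊇ {A, D, ∃r.(D ⊔ ¬B), ∃r.¬B, ∃r.¬C, …} (+ ∃-successors) — c ∉ ∀r.(¬D ⊓ B) possible
2. Hence c : ∀r.(¬D ⊓ B): not entailed.

No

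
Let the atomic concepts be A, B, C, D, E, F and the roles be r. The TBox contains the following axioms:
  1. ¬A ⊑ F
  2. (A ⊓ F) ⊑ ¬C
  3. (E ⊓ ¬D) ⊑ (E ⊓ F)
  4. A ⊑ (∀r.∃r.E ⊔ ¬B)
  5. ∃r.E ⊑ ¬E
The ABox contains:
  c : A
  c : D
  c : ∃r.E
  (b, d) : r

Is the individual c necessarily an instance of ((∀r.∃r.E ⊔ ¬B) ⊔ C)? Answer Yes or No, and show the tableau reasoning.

1. c : ((∀r.∃r.E ⊔ ¬B) ⊔ C)?  L(c) = {A, D, ∃r.E} ∪ {((∃r.∀r.¬E ⊓ B) ⊓ ¬C)}
   clash {E, ¬E} at c — c ∈ ((∀r.∃r.E ⊔ ¬B) ⊔ C)
2. Hence c : ((∀r.∃r.E ⊔ ¬B) ⊔ C): entailed.

Yes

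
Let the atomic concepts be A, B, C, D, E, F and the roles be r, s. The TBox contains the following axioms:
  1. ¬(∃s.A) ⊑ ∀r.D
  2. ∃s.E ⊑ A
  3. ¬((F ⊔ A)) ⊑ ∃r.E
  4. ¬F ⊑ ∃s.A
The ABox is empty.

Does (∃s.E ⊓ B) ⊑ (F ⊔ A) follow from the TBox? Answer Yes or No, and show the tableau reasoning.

1. (∃s.E ⊓ B) ⊑ (F ⊔ A)  ⇔  ((∃s.E ⊓ B) ⊓ (¬F ⊓ ¬A)) unsat w.r.t. T
   all branches close; clash {A, ¬A} at x₀
2. Hence (∃s.E ⊓ B) ⊑ (F ⊔ A): entailed.

Yes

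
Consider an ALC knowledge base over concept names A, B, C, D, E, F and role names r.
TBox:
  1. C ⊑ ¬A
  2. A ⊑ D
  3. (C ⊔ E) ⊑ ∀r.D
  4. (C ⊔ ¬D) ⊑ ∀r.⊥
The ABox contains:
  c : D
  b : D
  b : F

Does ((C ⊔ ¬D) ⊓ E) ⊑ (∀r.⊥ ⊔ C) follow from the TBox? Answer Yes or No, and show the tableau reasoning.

Yes

1. ((C ⊔ ¬D) ⊓ E) ⊑ (∀r.⊥ ⊔ C)  ⇔  (((C ⊔ ¬D) ⊓ E) ⊓ (∃r.⊤ ⊓ ¬C)) unsat w.r.t. T
   all branches close; clash {D, ¬D} at x₀
2. Hence ((C ⊔ ¬D) ⊓ E) ⊑ (∀r.⊥ ⊔ C): entailed.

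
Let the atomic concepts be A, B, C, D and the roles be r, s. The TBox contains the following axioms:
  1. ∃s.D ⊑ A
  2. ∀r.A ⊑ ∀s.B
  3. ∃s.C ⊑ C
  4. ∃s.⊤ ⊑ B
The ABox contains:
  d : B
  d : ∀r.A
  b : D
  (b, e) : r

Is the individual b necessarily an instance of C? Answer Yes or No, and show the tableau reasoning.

No

1. b : C?  L(b) = {D} ∪ {¬C}
   open: L(b) ⊇ {D, ¬C, ∀s.¬C, ∀s.¬D, ∀s.⊥, …} (+ ∃-successors) — b ∉ C possible
2. Hence b : C: not entailed.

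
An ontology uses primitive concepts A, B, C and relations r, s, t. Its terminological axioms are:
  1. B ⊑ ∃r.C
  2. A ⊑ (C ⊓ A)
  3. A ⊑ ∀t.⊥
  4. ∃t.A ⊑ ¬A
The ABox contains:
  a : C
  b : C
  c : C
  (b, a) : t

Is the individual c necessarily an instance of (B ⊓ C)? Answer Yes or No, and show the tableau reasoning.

1. c : (B ⊓ C)?  L(c) = {C} ∪ {(¬B ⊔ ¬C)}
   open: L(c) ⊇ {C, ¬A, ¬B} — c ∉ (B ⊓ C) possible
2. Hence c : (B ⊓ C): not entailed.

No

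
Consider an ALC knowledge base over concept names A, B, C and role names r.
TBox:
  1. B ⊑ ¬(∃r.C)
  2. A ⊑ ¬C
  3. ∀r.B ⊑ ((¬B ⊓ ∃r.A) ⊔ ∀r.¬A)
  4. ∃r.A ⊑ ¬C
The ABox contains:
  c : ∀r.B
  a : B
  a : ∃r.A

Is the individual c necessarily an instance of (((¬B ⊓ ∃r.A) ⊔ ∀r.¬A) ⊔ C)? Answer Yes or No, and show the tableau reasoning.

Yes

1. c : (((¬B ⊓ ∃r.A) ⊔ ∀r.¬A) ⊔ C)?  L(c) = {∀r.B} ∪ {(((B ⊔ ∀r.¬A) ⊓ ∃r.A) ⊓ ¬C)}
   clash {A, ¬A} at an ∃-successor — c ∈ (((¬B ⊓ ∃r.A) ⊔ ∀r.¬A) ⊔ C)
2. Hence c : (((¬B ⊓ ∃r.A) ⊔ ∀r.¬A) ⊔ C): entailed.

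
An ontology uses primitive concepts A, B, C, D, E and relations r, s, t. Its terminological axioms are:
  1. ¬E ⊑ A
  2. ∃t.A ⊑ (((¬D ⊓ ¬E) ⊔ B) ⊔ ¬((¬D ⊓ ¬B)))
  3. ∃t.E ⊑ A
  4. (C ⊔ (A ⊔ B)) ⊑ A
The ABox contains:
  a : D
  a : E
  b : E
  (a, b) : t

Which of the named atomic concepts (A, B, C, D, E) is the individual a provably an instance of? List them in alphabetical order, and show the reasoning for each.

1. a : A?  L(a) = {D, E} ∪ {¬A}
   clash {A, ¬A} at a — a ∈ A
2. a : B?  L(a) = {D, E} ∪ {¬B}
   open: L(a) ⊇ {A, D, E, ¬B, ∀t.¬A} — a ∉ B possible
3. a : C?  L(a) = {D, E} ∪ {¬C}
   open: L(a) ⊇ {A, D, E, ¬C, ∀t.¬A} — a ∉ C possible
4. a : D?  L(a) = {D, E} ∪ {¬D}
   clash {D, ¬D} at a — a ∈ D
5. a : E?  L(a) = {D, E} ∪ {¬E}
   clash {E, ¬E} at a — a ∈ E
6. Entailed for a: {A, D, E}

{A, D, E}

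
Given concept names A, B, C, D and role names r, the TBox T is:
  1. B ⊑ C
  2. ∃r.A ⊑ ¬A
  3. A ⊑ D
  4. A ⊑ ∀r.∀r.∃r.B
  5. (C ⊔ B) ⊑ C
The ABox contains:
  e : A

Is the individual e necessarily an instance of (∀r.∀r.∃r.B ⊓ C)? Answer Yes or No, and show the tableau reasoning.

No

1. e : (∀r.∀r.∃r.B ⊓ C)?  L(e) = {A} ∪ {(∃r.∃r.∀r.¬B ⊔ ¬C)}
   apply at e: A⊑D; A⊑∀r.∀r.∃r.B
   open: L(e) ⊇ {A, D, ¬B, ¬C, ∀r.¬A, …} — e ∉ (∀r.∀r.∃r.B ⊓ C) possible
2. Hence e : (∀r.∀r.∃r.B ⊓ C): not entailed.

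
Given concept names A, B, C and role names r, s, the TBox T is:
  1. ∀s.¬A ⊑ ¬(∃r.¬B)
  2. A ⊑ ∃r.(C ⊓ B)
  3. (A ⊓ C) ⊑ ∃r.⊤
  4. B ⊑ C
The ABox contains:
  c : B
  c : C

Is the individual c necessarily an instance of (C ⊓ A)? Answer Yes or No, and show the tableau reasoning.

No

1. c : (C ⊓ A)?  L(c) = {B, C} ∪ {(¬C ⊔ ¬A)}
   open: L(c) ⊇ {B, C, ¬A, ∃s.A} (+ ∃-successors) — c ∉ (C ⊓ A) possible
2. Hence c : (C ⊓ A): not entailed.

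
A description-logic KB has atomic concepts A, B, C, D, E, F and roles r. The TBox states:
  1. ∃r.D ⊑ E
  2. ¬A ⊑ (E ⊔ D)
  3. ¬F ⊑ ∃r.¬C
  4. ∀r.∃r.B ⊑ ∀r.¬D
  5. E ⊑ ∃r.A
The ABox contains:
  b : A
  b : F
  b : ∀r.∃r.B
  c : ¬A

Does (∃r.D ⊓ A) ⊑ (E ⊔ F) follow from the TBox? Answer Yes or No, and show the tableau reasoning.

1. (∃r.D ⊓ A) ⊑ (E ⊔ F)  ⇔  ((∃r.D ⊓ A) ⊓ (¬E ⊓ ¬F)) unsat w.r.t. T
   all branches close; clash {E, ¬E} at x₀
2. Hence (∃r.D ⊓ A) ⊑ (E ⊔ F): entailed.

Yes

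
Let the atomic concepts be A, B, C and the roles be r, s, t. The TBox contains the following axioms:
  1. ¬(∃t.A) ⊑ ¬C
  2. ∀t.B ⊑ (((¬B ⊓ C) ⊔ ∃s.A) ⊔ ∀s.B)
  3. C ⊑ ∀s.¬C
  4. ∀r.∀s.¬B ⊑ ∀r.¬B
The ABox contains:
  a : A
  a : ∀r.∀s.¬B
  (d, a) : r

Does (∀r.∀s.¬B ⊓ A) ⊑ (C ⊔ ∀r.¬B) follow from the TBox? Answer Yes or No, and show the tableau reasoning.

Yes

1. (∀r.∀s.¬B ⊓ A) ⊑ (C ⊔ ∀r.¬B)  ⇔  ((∀r.∀s.¬B ⊓ A) ⊓ (¬C ⊓ ∃r.B)) unsat w.r.t. T
   all branches close; clash {B, ¬B} at an ∃-successor
2. Hence (∀r.∀s.¬B ⊓ A) ⊑ (C ⊔ ∀r.¬B): entailed.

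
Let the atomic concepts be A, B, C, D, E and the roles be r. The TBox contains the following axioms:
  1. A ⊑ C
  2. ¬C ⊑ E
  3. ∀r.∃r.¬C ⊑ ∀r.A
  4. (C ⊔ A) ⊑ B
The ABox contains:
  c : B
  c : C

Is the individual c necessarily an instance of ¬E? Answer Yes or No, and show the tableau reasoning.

1. c : ¬E?  L(c) = {B, C} ∪ {E}
   open: L(c) ⊇ {B, C, E, ∃r.∀r.C} (+ ∃-successors) — c ∉ ¬E possible
2. Hence c : ¬E: not entailed.

No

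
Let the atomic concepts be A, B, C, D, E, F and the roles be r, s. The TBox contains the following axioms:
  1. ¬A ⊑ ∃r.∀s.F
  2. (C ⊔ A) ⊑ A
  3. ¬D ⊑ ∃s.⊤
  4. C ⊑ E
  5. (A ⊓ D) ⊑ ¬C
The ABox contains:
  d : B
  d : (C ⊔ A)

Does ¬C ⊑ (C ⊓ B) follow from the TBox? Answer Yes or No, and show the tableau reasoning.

No

1. ¬C ⊑ (C ⊓ B)  ⇔  (¬C ⊓ (¬C ⊔ ¬B)) unsat w.r.t. T
   open: L(x₀) ⊇ {D, ¬A, ¬C, ∃r.∀s.F} (+ ∃-successors)
2. Hence ¬C ⊑ (C ⊓ B): not entailed.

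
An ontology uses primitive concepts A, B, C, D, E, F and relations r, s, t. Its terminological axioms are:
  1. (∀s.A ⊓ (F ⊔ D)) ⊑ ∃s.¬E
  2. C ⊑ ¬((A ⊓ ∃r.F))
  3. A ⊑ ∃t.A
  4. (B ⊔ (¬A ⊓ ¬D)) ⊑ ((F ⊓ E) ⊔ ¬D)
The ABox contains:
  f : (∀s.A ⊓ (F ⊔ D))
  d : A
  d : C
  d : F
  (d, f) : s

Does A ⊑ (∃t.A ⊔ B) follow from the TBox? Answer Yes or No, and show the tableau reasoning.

1. A ⊑ (∃t.A ⊔ B)  ⇔  (A ⊓ (∀t.¬A ⊓ ¬B)) unsat w.r.t. T
   all branches close; clash {A, ¬A} at an ∃-successor
2. Hence A ⊑ (∃t.A ⊔ B): entailed.

Yes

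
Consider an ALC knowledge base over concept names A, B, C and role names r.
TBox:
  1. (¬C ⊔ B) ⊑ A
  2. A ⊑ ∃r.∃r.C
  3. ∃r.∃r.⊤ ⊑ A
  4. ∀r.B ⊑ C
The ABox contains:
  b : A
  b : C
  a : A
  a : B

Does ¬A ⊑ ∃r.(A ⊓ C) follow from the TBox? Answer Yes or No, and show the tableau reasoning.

No

1. ¬A ⊑ ∃r.(A ⊓ C)  ⇔  (¬A ⊓ ∀r.(¬A ⊔ ¬C)) unsat w.r.t. T
   open: L(x₀) ⊇ {C, ¬A, ¬B, ∀r.(¬A ⊔ ¬C), ∀r.∀r.⊥}
2. Hence ¬A ⊑ ∃r.(A ⊓ C): not entailed.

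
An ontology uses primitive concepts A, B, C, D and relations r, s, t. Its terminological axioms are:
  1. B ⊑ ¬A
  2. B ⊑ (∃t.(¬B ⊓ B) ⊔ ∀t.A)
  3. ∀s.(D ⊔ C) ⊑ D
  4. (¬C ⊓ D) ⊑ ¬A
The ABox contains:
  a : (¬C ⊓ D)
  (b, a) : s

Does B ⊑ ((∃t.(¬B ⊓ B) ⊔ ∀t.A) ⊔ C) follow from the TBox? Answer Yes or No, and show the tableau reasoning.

1. B ⊑ ((∃t.(¬B ⊓ B) ⊔ ∀t.A) ⊔ C)  ⇔  (B ⊓ ((∀t.(B ⊔ ¬B) ⊓ ∃t.¬A) ⊓ ¬C)) unsat w.r.t. T
   all branches close; clash {A, ¬A} at an ∃-successor
2. Hence B ⊑ ((∃t.(¬B ⊓ B) ⊔ ∀t.A) ⊔ C): entailed.

Yes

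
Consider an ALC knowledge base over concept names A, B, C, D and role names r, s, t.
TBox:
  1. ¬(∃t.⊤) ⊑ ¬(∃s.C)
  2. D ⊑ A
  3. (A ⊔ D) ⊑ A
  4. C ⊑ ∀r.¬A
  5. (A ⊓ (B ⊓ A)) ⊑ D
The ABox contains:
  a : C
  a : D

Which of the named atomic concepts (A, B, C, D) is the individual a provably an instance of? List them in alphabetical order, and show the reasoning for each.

1. a : A?  L(a) = {C, D} ∪ {¬A}
   clash {A, ¬A} at a — a ∈ A
2. a : B?  L(a) = {C, D} ∪ {¬B}
   apply at a: D⊑A; C⊑∀r.¬A
   open: L(a) ⊇ {A, C, D, ¬B, ∀r.¬A, …} (+ ∃-successors) — a ∉ B possible
3. a : C?  L(a) = {C, D} ∪ {¬C}
   clash {C, ¬C} at a — a ∈ C
4. a : D?  L(a) = {C, D} ∪ {¬D}
   clash {D, ¬D} at a — a ∈ D
5. Entailed for a: {A, C, D}

{A, C, D}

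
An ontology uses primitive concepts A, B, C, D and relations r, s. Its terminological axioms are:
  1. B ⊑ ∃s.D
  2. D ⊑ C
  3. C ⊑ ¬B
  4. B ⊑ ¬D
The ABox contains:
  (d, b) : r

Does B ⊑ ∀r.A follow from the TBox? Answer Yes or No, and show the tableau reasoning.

No

1. B ⊑ ∀r.A  ⇔  (B ⊓ ∃r.¬A) unsat w.r.t. T
   apply at x₀: B⊑∃s.D; B⊑¬D
   open: L(x₀) ⊇ {B, ¬C, ¬D, ∃r.¬A, ∃s.D} (+ ∃-successors)
2. Hence B ⊑ ∀r.A: not entailed.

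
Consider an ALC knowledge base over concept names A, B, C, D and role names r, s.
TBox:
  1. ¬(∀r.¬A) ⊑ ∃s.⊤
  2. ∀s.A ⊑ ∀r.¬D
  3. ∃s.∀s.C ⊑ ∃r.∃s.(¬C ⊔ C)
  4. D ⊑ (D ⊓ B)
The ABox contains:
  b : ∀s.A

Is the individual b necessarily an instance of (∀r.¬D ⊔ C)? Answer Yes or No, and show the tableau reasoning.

Yes

1. b : (∀r.¬D ⊔ C)?  L(b) = {∀s.A} ∪ {(∃r.D ⊓ ¬C)}
   clash {D, ¬D} at an ∃-successor — b ∈ (∀r.¬D ⊔ C)
2. Hence b : (∀r.¬D ⊔ C): entailed.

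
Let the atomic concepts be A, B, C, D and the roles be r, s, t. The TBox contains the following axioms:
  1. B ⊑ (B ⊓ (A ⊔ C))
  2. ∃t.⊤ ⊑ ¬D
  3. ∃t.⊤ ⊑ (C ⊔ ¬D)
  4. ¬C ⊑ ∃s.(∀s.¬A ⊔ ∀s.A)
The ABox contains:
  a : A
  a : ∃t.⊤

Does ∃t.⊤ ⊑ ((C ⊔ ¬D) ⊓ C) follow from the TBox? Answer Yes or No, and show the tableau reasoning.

No

1. ∃t.⊤ ⊑ ((C ⊔ ¬D) ⊓ C)  ⇔  (∃t.⊤ ⊓ ((¬C ⊓ D) ⊔ ¬C)) unsat w.r.t. T
   apply at x₀: ∃t.⊤⊑¬D; ∃t.⊤⊑(C ⊔ ¬D)
   open: L(x₀) ⊇ {¬B, ¬C, ¬D, ∃s.(∀s.¬A ⊔ ∀s.A), ∃t.⊤} (+ ∃-successors)
2. Hence ∃t.⊤ ⊑ ((C ⊔ ¬D) ⊓ C): not entailed.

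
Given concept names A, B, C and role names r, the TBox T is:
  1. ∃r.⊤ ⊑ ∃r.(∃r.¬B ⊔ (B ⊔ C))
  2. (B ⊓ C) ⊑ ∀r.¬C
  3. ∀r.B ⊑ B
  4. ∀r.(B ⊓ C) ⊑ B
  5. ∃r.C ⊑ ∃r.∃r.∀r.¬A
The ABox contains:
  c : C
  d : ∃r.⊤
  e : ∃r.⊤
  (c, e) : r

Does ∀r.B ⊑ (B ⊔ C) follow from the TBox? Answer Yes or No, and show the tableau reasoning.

Yes

1. ∀r.B ⊑ (B ⊔ C)  ⇔  (∀r.B ⊓ (¬B ⊓ ¬C)) unsat w.r.t. T
   all branches close; clash {B, ¬B} at x₀
2. Hence ∀r.B ⊑ (B ⊔ C): entailed.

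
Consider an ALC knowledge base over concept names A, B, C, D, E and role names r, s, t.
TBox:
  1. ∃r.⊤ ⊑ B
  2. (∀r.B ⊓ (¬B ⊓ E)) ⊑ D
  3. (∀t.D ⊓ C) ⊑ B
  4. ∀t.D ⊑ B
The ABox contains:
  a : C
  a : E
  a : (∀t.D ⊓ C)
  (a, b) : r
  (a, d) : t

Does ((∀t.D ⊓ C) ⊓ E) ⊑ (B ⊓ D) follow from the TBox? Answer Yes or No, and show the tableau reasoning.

No

1. ((∀t.D ⊓ C) ⊓ E) ⊑ (B ⊓ D)  ⇔  (((∀t.D ⊓ C) ⊓ E) ⊓ (¬B ⊔ ¬D)) unsat w.r.t. T
   apply at x₀: (∀t.D ⊓ C)⊑B; ∀t.D⊑B
   open: L(x₀) ⊇ {B, C, E, ¬D, ∀r.⊥, …}
2. Hence ((∀t.D ⊓ C) ⊓ E) ⊑ (B ⊓ D): not entailed.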